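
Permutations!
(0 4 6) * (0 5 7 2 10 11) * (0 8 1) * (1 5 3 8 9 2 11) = (0 4 6 3 8 5 7 11 9 2 10 1) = [4, 0, 10, 8, 6, 7, 3, 11, 5, 2, 1, 9]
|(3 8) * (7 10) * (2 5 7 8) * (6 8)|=7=|(2 5 7 10 6 8 3)|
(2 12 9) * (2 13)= (2 12 9 13)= [0, 1, 12, 3, 4, 5, 6, 7, 8, 13, 10, 11, 9, 2]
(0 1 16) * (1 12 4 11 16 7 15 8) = (0 12 4 11 16)(1 7 15 8) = [12, 7, 2, 3, 11, 5, 6, 15, 1, 9, 10, 16, 4, 13, 14, 8, 0]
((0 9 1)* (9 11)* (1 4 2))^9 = (0 4)(1 9)(2 11)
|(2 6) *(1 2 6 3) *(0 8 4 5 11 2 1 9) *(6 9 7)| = 10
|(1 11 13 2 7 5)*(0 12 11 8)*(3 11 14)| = |(0 12 14 3 11 13 2 7 5 1 8)| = 11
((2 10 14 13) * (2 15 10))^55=(10 15 13 14)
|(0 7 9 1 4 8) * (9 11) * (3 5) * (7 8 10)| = |(0 8)(1 4 10 7 11 9)(3 5)| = 6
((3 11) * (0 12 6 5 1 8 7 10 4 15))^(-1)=(0 15 4 10 7 8 1 5 6 12)(3 11)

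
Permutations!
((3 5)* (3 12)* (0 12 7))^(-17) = (0 5 12 7 3)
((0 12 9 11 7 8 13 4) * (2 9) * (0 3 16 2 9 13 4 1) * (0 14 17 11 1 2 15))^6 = ((0 12 9 1 14 17 11 7 8 4 3 16 15)(2 13))^6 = (0 11 15 17 16 14 3 1 4 9 8 12 7)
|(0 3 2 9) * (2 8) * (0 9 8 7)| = |(9)(0 3 7)(2 8)| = 6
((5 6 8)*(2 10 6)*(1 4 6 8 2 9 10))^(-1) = (1 2 6 4)(5 8 10 9)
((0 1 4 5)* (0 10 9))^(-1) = ((0 1 4 5 10 9))^(-1) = (0 9 10 5 4 1)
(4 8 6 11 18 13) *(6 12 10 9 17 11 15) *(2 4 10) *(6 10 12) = (2 4 8 6 15 10 9 17 11 18 13 12) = [0, 1, 4, 3, 8, 5, 15, 7, 6, 17, 9, 18, 2, 12, 14, 10, 16, 11, 13]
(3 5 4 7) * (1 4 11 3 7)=(1 4)(3 5 11)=[0, 4, 2, 5, 1, 11, 6, 7, 8, 9, 10, 3]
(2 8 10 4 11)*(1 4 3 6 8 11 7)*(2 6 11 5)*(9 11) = (1 4 7)(2 5)(3 9 11 6 8 10) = [0, 4, 5, 9, 7, 2, 8, 1, 10, 11, 3, 6]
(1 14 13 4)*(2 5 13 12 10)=[0, 14, 5, 3, 1, 13, 6, 7, 8, 9, 2, 11, 10, 4, 12]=(1 14 12 10 2 5 13 4)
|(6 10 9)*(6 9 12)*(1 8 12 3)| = 6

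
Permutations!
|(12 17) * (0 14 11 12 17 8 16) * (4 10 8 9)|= 9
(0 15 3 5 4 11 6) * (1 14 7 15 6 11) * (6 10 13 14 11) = (0 10 13 14 7 15 3 5 4 1 11 6) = [10, 11, 2, 5, 1, 4, 0, 15, 8, 9, 13, 6, 12, 14, 7, 3]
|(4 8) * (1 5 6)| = 6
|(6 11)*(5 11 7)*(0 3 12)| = |(0 3 12)(5 11 6 7)| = 12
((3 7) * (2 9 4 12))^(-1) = (2 12 4 9)(3 7)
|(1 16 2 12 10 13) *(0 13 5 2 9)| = 20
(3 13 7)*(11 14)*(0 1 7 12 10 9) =(0 1 7 3 13 12 10 9)(11 14) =[1, 7, 2, 13, 4, 5, 6, 3, 8, 0, 9, 14, 10, 12, 11]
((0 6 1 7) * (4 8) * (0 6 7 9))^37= (0 6 9 7 1)(4 8)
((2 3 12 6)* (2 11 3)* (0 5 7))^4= ((0 5 7)(3 12 6 11))^4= (12)(0 5 7)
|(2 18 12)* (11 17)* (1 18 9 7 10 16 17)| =10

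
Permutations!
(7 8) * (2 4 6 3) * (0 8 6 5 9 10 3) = (0 8 7 6)(2 4 5 9 10 3) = [8, 1, 4, 2, 5, 9, 0, 6, 7, 10, 3]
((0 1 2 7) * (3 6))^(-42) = (0 2)(1 7)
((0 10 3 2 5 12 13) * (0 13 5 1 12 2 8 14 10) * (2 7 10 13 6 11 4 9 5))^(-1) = (1 2 12)(3 10 7 5 9 4 11 6 13 14 8)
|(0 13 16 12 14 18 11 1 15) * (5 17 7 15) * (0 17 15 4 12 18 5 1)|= 35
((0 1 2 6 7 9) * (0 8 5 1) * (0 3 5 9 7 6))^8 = ((0 3 5 1 2)(8 9))^8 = (9)(0 1 3 2 5)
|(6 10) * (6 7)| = 3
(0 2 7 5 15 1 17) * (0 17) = (17)(0 2 7 5 15 1) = [2, 0, 7, 3, 4, 15, 6, 5, 8, 9, 10, 11, 12, 13, 14, 1, 16, 17]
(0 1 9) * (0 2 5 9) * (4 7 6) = (0 1)(2 5 9)(4 7 6) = [1, 0, 5, 3, 7, 9, 4, 6, 8, 2]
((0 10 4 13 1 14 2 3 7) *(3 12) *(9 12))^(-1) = ((0 10 4 13 1 14 2 9 12 3 7))^(-1) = (0 7 3 12 9 2 14 1 13 4 10)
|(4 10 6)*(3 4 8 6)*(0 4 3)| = |(0 4 10)(6 8)| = 6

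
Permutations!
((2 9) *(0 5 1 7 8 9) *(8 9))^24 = (9)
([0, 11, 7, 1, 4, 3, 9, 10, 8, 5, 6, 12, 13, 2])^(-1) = (1 3 5 9 6 10 7 2 13 12 11)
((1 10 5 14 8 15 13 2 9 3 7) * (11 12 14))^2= (1 5 12 8 13 9 7 10 11 14 15 2 3)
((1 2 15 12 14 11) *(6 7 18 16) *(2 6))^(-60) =(18) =((1 6 7 18 16 2 15 12 14 11))^(-60)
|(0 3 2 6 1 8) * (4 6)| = 7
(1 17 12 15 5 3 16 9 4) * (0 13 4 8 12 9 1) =(0 13 4)(1 17 9 8 12 15 5 3 16) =[13, 17, 2, 16, 0, 3, 6, 7, 12, 8, 10, 11, 15, 4, 14, 5, 1, 9]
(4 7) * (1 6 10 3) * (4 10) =(1 6 4 7 10 3) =[0, 6, 2, 1, 7, 5, 4, 10, 8, 9, 3]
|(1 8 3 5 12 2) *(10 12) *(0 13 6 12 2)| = 12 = |(0 13 6 12)(1 8 3 5 10 2)|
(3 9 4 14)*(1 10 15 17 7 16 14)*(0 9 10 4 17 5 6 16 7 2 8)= (0 9 17 2 8)(1 4)(3 10 15 5 6 16 14)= [9, 4, 8, 10, 1, 6, 16, 7, 0, 17, 15, 11, 12, 13, 3, 5, 14, 2]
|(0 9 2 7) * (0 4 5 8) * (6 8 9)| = 15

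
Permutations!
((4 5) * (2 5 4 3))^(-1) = (2 3 5)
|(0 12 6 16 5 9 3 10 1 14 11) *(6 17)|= 12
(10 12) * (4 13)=(4 13)(10 12)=[0, 1, 2, 3, 13, 5, 6, 7, 8, 9, 12, 11, 10, 4]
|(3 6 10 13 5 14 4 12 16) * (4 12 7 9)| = |(3 6 10 13 5 14 12 16)(4 7 9)| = 24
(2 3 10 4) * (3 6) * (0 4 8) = [4, 1, 6, 10, 2, 5, 3, 7, 0, 9, 8] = (0 4 2 6 3 10 8)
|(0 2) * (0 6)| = 3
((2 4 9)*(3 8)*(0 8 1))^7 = (0 1 3 8)(2 4 9)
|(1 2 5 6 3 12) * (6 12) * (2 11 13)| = |(1 11 13 2 5 12)(3 6)| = 6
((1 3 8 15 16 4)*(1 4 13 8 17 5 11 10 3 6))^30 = (17)(8 16)(13 15)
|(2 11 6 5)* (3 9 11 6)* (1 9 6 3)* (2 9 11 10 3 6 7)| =|(1 11)(2 6 5 9 10 3 7)| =14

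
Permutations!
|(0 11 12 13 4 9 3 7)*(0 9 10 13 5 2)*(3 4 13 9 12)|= |(13)(0 11 3 7 12 5 2)(4 10 9)|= 21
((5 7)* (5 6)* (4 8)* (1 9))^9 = ((1 9)(4 8)(5 7 6))^9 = (1 9)(4 8)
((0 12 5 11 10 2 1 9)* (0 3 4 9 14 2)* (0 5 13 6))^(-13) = (0 6 13 12)(1 2 14)(3 9 4)(5 10 11)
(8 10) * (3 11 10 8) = [0, 1, 2, 11, 4, 5, 6, 7, 8, 9, 3, 10] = (3 11 10)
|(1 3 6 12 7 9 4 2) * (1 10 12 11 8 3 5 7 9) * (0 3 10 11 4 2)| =12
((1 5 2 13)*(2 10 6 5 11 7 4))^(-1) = (1 13 2 4 7 11)(5 6 10)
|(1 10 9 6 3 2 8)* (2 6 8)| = 4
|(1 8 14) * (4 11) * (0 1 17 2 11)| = 8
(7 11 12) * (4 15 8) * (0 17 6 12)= (0 17 6 12 7 11)(4 15 8)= [17, 1, 2, 3, 15, 5, 12, 11, 4, 9, 10, 0, 7, 13, 14, 8, 16, 6]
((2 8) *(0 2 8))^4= ((8)(0 2))^4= (8)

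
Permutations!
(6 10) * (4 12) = (4 12)(6 10) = [0, 1, 2, 3, 12, 5, 10, 7, 8, 9, 6, 11, 4]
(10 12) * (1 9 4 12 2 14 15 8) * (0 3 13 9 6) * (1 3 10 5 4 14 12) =(0 10 2 12 5 4 1 6)(3 13 9 14 15 8) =[10, 6, 12, 13, 1, 4, 0, 7, 3, 14, 2, 11, 5, 9, 15, 8]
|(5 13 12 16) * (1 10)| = |(1 10)(5 13 12 16)| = 4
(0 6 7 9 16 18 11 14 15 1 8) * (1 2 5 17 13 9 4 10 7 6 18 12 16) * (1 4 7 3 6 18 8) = [8, 1, 5, 6, 10, 17, 18, 7, 0, 4, 3, 14, 16, 9, 15, 2, 12, 13, 11] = (0 8)(2 5 17 13 9 4 10 3 6 18 11 14 15)(12 16)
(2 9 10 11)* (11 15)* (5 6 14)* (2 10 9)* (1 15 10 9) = (1 15 11 9)(5 6 14) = [0, 15, 2, 3, 4, 6, 14, 7, 8, 1, 10, 9, 12, 13, 5, 11]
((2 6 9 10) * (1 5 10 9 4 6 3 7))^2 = (1 10 3)(2 7 5)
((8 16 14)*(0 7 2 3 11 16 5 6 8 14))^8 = ((0 7 2 3 11 16)(5 6 8))^8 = (0 2 11)(3 16 7)(5 8 6)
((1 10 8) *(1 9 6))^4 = (1 6 9 8 10)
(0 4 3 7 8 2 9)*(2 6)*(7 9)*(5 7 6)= (0 4 3 9)(2 6)(5 7 8)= [4, 1, 6, 9, 3, 7, 2, 8, 5, 0]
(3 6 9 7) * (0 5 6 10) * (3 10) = (0 5 6 9 7 10) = [5, 1, 2, 3, 4, 6, 9, 10, 8, 7, 0]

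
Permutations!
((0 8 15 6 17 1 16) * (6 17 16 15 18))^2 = ((0 8 18 6 16)(1 15 17))^2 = (0 18 16 8 6)(1 17 15)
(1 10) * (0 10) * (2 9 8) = (0 10 1)(2 9 8) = [10, 0, 9, 3, 4, 5, 6, 7, 2, 8, 1]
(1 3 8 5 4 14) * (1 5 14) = (1 3 8 14 5 4) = [0, 3, 2, 8, 1, 4, 6, 7, 14, 9, 10, 11, 12, 13, 5]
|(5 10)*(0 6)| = 2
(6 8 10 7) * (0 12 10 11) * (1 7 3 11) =(0 12 10 3 11)(1 7 6 8) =[12, 7, 2, 11, 4, 5, 8, 6, 1, 9, 3, 0, 10]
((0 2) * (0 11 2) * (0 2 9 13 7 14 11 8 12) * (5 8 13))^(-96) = (0 14 8 13 9)(2 11 12 7 5)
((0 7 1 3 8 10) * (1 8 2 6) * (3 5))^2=((0 7 8 10)(1 5 3 2 6))^2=(0 8)(1 3 6 5 2)(7 10)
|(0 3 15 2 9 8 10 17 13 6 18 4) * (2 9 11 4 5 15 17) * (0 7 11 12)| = |(0 3 17 13 6 18 5 15 9 8 10 2 12)(4 7 11)| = 39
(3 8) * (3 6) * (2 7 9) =(2 7 9)(3 8 6) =[0, 1, 7, 8, 4, 5, 3, 9, 6, 2]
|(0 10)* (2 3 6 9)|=|(0 10)(2 3 6 9)|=4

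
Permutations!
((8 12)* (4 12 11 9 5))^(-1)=((4 12 8 11 9 5))^(-1)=(4 5 9 11 8 12)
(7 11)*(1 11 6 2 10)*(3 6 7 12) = [0, 11, 10, 6, 4, 5, 2, 7, 8, 9, 1, 12, 3] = (1 11 12 3 6 2 10)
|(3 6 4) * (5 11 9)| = 3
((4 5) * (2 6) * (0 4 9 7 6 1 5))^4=(1 6 9)(2 7 5)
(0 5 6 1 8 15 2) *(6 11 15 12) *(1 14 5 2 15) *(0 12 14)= [2, 8, 12, 3, 4, 11, 0, 7, 14, 9, 10, 1, 6, 13, 5, 15]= (15)(0 2 12 6)(1 8 14 5 11)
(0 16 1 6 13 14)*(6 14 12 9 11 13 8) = (0 16 1 14)(6 8)(9 11 13 12) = [16, 14, 2, 3, 4, 5, 8, 7, 6, 11, 10, 13, 9, 12, 0, 15, 1]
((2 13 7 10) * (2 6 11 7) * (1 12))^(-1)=((1 12)(2 13)(6 11 7 10))^(-1)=(1 12)(2 13)(6 10 7 11)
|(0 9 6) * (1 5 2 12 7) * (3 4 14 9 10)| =|(0 10 3 4 14 9 6)(1 5 2 12 7)| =35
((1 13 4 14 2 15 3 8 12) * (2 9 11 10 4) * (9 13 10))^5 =(1 2)(3 4)(8 14)(9 11)(10 15)(12 13)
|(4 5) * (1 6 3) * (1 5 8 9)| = 7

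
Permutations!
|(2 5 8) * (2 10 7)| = 5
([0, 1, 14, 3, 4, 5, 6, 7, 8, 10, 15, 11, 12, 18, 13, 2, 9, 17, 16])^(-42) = (2 10 16 13)(9 18 14 15)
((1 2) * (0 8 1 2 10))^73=(0 8 1 10)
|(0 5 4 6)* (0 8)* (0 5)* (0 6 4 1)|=|(0 6 8 5 1)|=5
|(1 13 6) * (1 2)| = 4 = |(1 13 6 2)|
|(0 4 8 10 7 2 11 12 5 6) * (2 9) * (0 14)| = |(0 4 8 10 7 9 2 11 12 5 6 14)| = 12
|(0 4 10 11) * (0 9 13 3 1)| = |(0 4 10 11 9 13 3 1)| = 8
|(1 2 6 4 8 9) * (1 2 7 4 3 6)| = |(1 7 4 8 9 2)(3 6)| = 6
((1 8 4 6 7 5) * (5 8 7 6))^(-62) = ((1 7 8 4 5))^(-62) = (1 4 7 5 8)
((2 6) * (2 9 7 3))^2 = (2 9 3 6 7)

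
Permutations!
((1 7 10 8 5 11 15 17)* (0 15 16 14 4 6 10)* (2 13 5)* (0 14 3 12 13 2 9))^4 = (0 7 10 15 14 8 17 4 9 1 6)(3 11 13)(5 12 16)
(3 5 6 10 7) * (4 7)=(3 5 6 10 4 7)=[0, 1, 2, 5, 7, 6, 10, 3, 8, 9, 4]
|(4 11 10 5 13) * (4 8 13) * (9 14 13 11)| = |(4 9 14 13 8 11 10 5)| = 8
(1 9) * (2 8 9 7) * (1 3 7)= (2 8 9 3 7)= [0, 1, 8, 7, 4, 5, 6, 2, 9, 3]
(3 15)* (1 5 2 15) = [0, 5, 15, 1, 4, 2, 6, 7, 8, 9, 10, 11, 12, 13, 14, 3] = (1 5 2 15 3)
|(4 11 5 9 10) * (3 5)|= |(3 5 9 10 4 11)|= 6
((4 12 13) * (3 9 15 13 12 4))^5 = ((3 9 15 13))^5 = (3 9 15 13)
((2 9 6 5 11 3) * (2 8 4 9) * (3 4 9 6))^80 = ((3 8 9)(4 6 5 11))^80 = (11)(3 9 8)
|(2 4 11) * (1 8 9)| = 3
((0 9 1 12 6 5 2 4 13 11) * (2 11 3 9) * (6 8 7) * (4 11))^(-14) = (0 2 11)(1 4 8 3 6)(5 12 13 7 9)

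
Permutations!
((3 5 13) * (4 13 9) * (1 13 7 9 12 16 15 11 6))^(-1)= (1 6 11 15 16 12 5 3 13)(4 9 7)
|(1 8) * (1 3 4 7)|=5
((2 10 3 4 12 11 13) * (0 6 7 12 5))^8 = ((0 6 7 12 11 13 2 10 3 4 5))^8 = (0 3 13 7 5 10 11 6 4 2 12)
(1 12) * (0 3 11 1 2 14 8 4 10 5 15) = (0 3 11 1 12 2 14 8 4 10 5 15) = [3, 12, 14, 11, 10, 15, 6, 7, 4, 9, 5, 1, 2, 13, 8, 0]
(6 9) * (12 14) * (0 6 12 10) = (0 6 9 12 14 10) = [6, 1, 2, 3, 4, 5, 9, 7, 8, 12, 0, 11, 14, 13, 10]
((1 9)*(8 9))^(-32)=((1 8 9))^(-32)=(1 8 9)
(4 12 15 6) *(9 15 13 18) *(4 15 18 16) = (4 12 13 16)(6 15)(9 18) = [0, 1, 2, 3, 12, 5, 15, 7, 8, 18, 10, 11, 13, 16, 14, 6, 4, 17, 9]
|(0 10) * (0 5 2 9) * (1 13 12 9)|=|(0 10 5 2 1 13 12 9)|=8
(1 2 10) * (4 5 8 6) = (1 2 10)(4 5 8 6) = [0, 2, 10, 3, 5, 8, 4, 7, 6, 9, 1]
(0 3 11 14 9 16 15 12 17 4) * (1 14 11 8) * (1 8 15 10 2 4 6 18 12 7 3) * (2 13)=(0 1 14 9 16 10 13 2 4)(3 15 7)(6 18 12 17)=[1, 14, 4, 15, 0, 5, 18, 3, 8, 16, 13, 11, 17, 2, 9, 7, 10, 6, 12]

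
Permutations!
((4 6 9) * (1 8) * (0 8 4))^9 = (0 4)(1 9)(6 8) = ((0 8 1 4 6 9))^9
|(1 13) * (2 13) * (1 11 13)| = |(1 2)(11 13)| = 2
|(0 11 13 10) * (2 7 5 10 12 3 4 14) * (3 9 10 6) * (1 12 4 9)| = 12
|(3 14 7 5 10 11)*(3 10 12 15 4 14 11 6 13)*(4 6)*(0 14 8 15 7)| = 24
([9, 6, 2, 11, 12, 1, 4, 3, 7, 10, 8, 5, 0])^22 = (0 4 1 11 7 10)(3 8 9 12 6 5)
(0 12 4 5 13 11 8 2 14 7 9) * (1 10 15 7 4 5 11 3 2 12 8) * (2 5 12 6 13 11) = (0 8 6 13 3 5 11 1 10 15 7 9)(2 14 4) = [8, 10, 14, 5, 2, 11, 13, 9, 6, 0, 15, 1, 12, 3, 4, 7]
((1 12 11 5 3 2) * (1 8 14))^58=((1 12 11 5 3 2 8 14))^58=(1 11 3 8)(2 14 12 5)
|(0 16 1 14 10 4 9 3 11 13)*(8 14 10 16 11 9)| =|(0 11 13)(1 10 4 8 14 16)(3 9)| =6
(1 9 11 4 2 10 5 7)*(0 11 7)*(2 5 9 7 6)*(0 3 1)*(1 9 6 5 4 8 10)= (0 11 8 10 6 2 1 7)(3 9 5)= [11, 7, 1, 9, 4, 3, 2, 0, 10, 5, 6, 8]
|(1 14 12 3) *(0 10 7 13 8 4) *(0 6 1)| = 11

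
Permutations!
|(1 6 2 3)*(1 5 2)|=6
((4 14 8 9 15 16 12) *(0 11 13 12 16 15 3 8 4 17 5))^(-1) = (0 5 17 12 13 11)(3 9 8)(4 14)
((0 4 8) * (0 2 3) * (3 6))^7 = (0 4 8 2 6 3)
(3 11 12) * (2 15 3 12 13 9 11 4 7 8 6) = [0, 1, 15, 4, 7, 5, 2, 8, 6, 11, 10, 13, 12, 9, 14, 3] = (2 15 3 4 7 8 6)(9 11 13)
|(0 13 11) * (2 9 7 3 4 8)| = 6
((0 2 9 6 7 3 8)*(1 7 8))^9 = ((0 2 9 6 8)(1 7 3))^9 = (0 8 6 9 2)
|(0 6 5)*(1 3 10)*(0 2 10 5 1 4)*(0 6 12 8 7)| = 28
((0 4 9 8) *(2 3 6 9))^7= (9)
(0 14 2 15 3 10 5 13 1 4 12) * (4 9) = (0 14 2 15 3 10 5 13 1 9 4 12) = [14, 9, 15, 10, 12, 13, 6, 7, 8, 4, 5, 11, 0, 1, 2, 3]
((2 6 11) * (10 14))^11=(2 11 6)(10 14)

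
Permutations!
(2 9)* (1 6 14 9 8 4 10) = (1 6 14 9 2 8 4 10) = [0, 6, 8, 3, 10, 5, 14, 7, 4, 2, 1, 11, 12, 13, 9]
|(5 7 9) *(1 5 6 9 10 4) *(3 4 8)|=|(1 5 7 10 8 3 4)(6 9)|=14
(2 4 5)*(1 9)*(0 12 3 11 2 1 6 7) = (0 12 3 11 2 4 5 1 9 6 7) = [12, 9, 4, 11, 5, 1, 7, 0, 8, 6, 10, 2, 3]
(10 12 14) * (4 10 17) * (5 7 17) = (4 10 12 14 5 7 17) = [0, 1, 2, 3, 10, 7, 6, 17, 8, 9, 12, 11, 14, 13, 5, 15, 16, 4]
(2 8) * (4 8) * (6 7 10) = (2 4 8)(6 7 10) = [0, 1, 4, 3, 8, 5, 7, 10, 2, 9, 6]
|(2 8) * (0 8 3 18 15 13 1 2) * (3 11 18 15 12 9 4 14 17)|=12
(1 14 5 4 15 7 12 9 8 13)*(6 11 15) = (1 14 5 4 6 11 15 7 12 9 8 13) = [0, 14, 2, 3, 6, 4, 11, 12, 13, 8, 10, 15, 9, 1, 5, 7]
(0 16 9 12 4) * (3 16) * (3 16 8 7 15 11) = (0 16 9 12 4)(3 8 7 15 11) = [16, 1, 2, 8, 0, 5, 6, 15, 7, 12, 10, 3, 4, 13, 14, 11, 9]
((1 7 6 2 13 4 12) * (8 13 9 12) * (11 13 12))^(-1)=((1 7 6 2 9 11 13 4 8 12))^(-1)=(1 12 8 4 13 11 9 2 6 7)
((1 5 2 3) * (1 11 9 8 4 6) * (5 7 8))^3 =(1 4 7 6 8)(2 9 3 5 11)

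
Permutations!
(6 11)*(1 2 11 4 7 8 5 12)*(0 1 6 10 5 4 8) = (0 1 2 11 10 5 12 6 8 4 7) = [1, 2, 11, 3, 7, 12, 8, 0, 4, 9, 5, 10, 6]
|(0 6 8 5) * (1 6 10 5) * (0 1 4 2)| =8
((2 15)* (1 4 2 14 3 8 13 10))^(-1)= (1 10 13 8 3 14 15 2 4)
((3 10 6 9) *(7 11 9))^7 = (3 10 6 7 11 9)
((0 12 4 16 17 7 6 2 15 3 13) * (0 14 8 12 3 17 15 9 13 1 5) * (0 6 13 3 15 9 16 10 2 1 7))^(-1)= (0 17 15)(1 6 5)(2 10 4 12 8 14 13 7 3 9 16)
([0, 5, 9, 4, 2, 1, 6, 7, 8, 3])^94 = [0, 1, 3, 2, 9, 5, 6, 7, 8, 4]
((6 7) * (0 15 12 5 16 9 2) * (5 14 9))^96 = (16)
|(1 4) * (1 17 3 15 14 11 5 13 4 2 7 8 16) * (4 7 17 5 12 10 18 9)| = |(1 2 17 3 15 14 11 12 10 18 9 4 5 13 7 8 16)| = 17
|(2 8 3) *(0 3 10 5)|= 6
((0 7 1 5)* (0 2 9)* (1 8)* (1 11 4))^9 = (11)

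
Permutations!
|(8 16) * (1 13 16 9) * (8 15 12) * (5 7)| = 14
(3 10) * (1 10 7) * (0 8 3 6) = [8, 10, 2, 7, 4, 5, 0, 1, 3, 9, 6] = (0 8 3 7 1 10 6)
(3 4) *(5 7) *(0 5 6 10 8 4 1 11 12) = [5, 11, 2, 1, 3, 7, 10, 6, 4, 9, 8, 12, 0] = (0 5 7 6 10 8 4 3 1 11 12)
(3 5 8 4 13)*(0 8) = (0 8 4 13 3 5) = [8, 1, 2, 5, 13, 0, 6, 7, 4, 9, 10, 11, 12, 3]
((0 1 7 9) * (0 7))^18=(9)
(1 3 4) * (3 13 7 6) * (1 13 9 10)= (1 9 10)(3 4 13 7 6)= [0, 9, 2, 4, 13, 5, 3, 6, 8, 10, 1, 11, 12, 7]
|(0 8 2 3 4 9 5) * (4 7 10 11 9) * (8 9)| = |(0 9 5)(2 3 7 10 11 8)| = 6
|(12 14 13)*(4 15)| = |(4 15)(12 14 13)| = 6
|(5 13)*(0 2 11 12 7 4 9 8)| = 8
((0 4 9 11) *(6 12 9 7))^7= ((0 4 7 6 12 9 11))^7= (12)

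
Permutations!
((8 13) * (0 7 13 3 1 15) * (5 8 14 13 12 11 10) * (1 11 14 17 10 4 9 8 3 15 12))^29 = ((0 7 1 12 14 13 17 10 5 3 11 4 9 8 15))^29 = (0 15 8 9 4 11 3 5 10 17 13 14 12 1 7)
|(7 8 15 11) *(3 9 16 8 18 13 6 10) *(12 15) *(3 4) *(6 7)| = |(3 9 16 8 12 15 11 6 10 4)(7 18 13)| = 30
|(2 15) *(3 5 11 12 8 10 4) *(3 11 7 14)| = |(2 15)(3 5 7 14)(4 11 12 8 10)| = 20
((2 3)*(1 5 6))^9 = ((1 5 6)(2 3))^9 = (6)(2 3)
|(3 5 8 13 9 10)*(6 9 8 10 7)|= 6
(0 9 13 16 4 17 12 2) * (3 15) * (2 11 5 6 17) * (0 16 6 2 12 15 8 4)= (0 9 13 6 17 15 3 8 4 12 11 5 2 16)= [9, 1, 16, 8, 12, 2, 17, 7, 4, 13, 10, 5, 11, 6, 14, 3, 0, 15]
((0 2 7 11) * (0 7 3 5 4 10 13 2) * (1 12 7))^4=((1 12 7 11)(2 3 5 4 10 13))^4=(2 10 5)(3 13 4)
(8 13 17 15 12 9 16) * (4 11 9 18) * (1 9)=(1 9 16 8 13 17 15 12 18 4 11)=[0, 9, 2, 3, 11, 5, 6, 7, 13, 16, 10, 1, 18, 17, 14, 12, 8, 15, 4]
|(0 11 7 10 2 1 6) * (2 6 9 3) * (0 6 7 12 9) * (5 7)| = 21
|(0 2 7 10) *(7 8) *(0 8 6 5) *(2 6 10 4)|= |(0 6 5)(2 10 8 7 4)|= 15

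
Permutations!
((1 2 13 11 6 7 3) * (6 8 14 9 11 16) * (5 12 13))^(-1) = (1 3 7 6 16 13 12 5 2)(8 11 9 14)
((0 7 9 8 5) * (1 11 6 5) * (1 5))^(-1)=(0 5 8 9 7)(1 6 11)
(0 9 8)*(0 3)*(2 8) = (0 9 2 8 3) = [9, 1, 8, 0, 4, 5, 6, 7, 3, 2]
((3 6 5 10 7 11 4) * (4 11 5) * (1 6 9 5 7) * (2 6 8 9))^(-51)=((11)(1 8 9 5 10)(2 6 4 3))^(-51)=(11)(1 10 5 9 8)(2 6 4 3)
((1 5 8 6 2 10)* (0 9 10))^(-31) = ((0 9 10 1 5 8 6 2))^(-31) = (0 9 10 1 5 8 6 2)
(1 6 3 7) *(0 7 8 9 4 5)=[7, 6, 2, 8, 5, 0, 3, 1, 9, 4]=(0 7 1 6 3 8 9 4 5)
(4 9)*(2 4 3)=(2 4 9 3)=[0, 1, 4, 2, 9, 5, 6, 7, 8, 3]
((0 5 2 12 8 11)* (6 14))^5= (0 11 8 12 2 5)(6 14)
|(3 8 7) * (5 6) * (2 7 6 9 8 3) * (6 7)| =|(2 6 5 9 8 7)| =6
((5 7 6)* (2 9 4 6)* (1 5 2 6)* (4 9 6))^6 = ((9)(1 5 7 4)(2 6))^6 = (9)(1 7)(4 5)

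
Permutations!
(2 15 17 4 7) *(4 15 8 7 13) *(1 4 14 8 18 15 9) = (1 4 13 14 8 7 2 18 15 17 9) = [0, 4, 18, 3, 13, 5, 6, 2, 7, 1, 10, 11, 12, 14, 8, 17, 16, 9, 15]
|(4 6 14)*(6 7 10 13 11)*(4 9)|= 8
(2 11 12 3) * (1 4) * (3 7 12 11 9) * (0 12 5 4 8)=(0 12 7 5 4 1 8)(2 9 3)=[12, 8, 9, 2, 1, 4, 6, 5, 0, 3, 10, 11, 7]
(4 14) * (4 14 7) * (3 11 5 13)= [0, 1, 2, 11, 7, 13, 6, 4, 8, 9, 10, 5, 12, 3, 14]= (14)(3 11 5 13)(4 7)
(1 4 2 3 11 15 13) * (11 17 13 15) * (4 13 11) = (1 13)(2 3 17 11 4) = [0, 13, 3, 17, 2, 5, 6, 7, 8, 9, 10, 4, 12, 1, 14, 15, 16, 11]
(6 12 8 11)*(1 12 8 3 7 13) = (1 12 3 7 13)(6 8 11) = [0, 12, 2, 7, 4, 5, 8, 13, 11, 9, 10, 6, 3, 1]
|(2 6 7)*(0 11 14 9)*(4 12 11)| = |(0 4 12 11 14 9)(2 6 7)| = 6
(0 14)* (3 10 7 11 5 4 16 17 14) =(0 3 10 7 11 5 4 16 17 14) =[3, 1, 2, 10, 16, 4, 6, 11, 8, 9, 7, 5, 12, 13, 0, 15, 17, 14]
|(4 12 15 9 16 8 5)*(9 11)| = |(4 12 15 11 9 16 8 5)| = 8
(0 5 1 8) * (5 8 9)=(0 8)(1 9 5)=[8, 9, 2, 3, 4, 1, 6, 7, 0, 5]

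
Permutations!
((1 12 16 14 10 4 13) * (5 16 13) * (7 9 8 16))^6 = ((1 12 13)(4 5 7 9 8 16 14 10))^6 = (4 14 8 7)(5 10 16 9)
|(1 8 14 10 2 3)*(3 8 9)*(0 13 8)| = |(0 13 8 14 10 2)(1 9 3)| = 6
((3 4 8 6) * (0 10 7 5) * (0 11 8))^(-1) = (0 4 3 6 8 11 5 7 10)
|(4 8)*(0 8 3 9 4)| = |(0 8)(3 9 4)| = 6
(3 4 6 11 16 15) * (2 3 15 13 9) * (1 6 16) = (1 6 11)(2 3 4 16 13 9) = [0, 6, 3, 4, 16, 5, 11, 7, 8, 2, 10, 1, 12, 9, 14, 15, 13]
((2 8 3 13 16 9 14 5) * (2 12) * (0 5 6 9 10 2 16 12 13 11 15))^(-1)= ((0 5 13 12 16 10 2 8 3 11 15)(6 9 14))^(-1)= (0 15 11 3 8 2 10 16 12 13 5)(6 14 9)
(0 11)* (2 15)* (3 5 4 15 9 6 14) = (0 11)(2 9 6 14 3 5 4 15) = [11, 1, 9, 5, 15, 4, 14, 7, 8, 6, 10, 0, 12, 13, 3, 2]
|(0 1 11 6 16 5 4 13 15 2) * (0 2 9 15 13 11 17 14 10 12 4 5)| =|(0 1 17 14 10 12 4 11 6 16)(9 15)| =10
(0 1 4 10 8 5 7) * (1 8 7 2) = (0 8 5 2 1 4 10 7) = [8, 4, 1, 3, 10, 2, 6, 0, 5, 9, 7]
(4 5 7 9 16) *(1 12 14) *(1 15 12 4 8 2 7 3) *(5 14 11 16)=(1 4 14 15 12 11 16 8 2 7 9 5 3)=[0, 4, 7, 1, 14, 3, 6, 9, 2, 5, 10, 16, 11, 13, 15, 12, 8]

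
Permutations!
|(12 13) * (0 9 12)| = 4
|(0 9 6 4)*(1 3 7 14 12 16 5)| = 28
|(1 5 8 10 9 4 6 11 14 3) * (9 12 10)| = 18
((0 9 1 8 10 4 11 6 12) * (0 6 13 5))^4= ((0 9 1 8 10 4 11 13 5)(6 12))^4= (0 10 5 8 13 1 11 9 4)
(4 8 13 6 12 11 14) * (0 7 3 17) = (0 7 3 17)(4 8 13 6 12 11 14) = [7, 1, 2, 17, 8, 5, 12, 3, 13, 9, 10, 14, 11, 6, 4, 15, 16, 0]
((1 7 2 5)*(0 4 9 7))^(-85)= (0 1 5 2 7 9 4)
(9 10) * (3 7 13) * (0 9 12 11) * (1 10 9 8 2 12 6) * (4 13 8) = [4, 10, 12, 7, 13, 5, 1, 8, 2, 9, 6, 0, 11, 3] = (0 4 13 3 7 8 2 12 11)(1 10 6)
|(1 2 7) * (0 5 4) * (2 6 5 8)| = 8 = |(0 8 2 7 1 6 5 4)|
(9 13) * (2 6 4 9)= (2 6 4 9 13)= [0, 1, 6, 3, 9, 5, 4, 7, 8, 13, 10, 11, 12, 2]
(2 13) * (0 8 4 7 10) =(0 8 4 7 10)(2 13) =[8, 1, 13, 3, 7, 5, 6, 10, 4, 9, 0, 11, 12, 2]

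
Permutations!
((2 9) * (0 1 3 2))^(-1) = ((0 1 3 2 9))^(-1) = (0 9 2 3 1)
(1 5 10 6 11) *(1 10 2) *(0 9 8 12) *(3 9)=(0 3 9 8 12)(1 5 2)(6 11 10)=[3, 5, 1, 9, 4, 2, 11, 7, 12, 8, 6, 10, 0]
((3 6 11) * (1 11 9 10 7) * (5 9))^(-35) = ((1 11 3 6 5 9 10 7))^(-35) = (1 9 3 7 5 11 10 6)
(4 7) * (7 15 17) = [0, 1, 2, 3, 15, 5, 6, 4, 8, 9, 10, 11, 12, 13, 14, 17, 16, 7] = (4 15 17 7)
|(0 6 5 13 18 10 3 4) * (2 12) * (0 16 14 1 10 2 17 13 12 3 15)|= |(0 6 5 12 17 13 18 2 3 4 16 14 1 10 15)|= 15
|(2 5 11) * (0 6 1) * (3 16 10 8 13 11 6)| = 11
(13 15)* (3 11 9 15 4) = (3 11 9 15 13 4) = [0, 1, 2, 11, 3, 5, 6, 7, 8, 15, 10, 9, 12, 4, 14, 13]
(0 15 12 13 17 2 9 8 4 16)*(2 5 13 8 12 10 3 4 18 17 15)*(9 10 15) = (0 2 10 3 4 16)(5 13 9 12 8 18 17) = [2, 1, 10, 4, 16, 13, 6, 7, 18, 12, 3, 11, 8, 9, 14, 15, 0, 5, 17]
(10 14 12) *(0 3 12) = (0 3 12 10 14) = [3, 1, 2, 12, 4, 5, 6, 7, 8, 9, 14, 11, 10, 13, 0]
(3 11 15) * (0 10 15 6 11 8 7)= (0 10 15 3 8 7)(6 11)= [10, 1, 2, 8, 4, 5, 11, 0, 7, 9, 15, 6, 12, 13, 14, 3]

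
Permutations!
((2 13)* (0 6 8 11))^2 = ((0 6 8 11)(2 13))^2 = (13)(0 8)(6 11)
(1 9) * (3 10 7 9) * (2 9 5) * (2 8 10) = [0, 3, 9, 2, 4, 8, 6, 5, 10, 1, 7] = (1 3 2 9)(5 8 10 7)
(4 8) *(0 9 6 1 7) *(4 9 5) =[5, 7, 2, 3, 8, 4, 1, 0, 9, 6] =(0 5 4 8 9 6 1 7)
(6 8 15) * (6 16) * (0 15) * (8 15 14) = (0 14 8)(6 15 16) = [14, 1, 2, 3, 4, 5, 15, 7, 0, 9, 10, 11, 12, 13, 8, 16, 6]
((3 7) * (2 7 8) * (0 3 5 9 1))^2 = (0 8 7 9)(1 3 2 5)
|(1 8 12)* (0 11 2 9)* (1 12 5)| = |(12)(0 11 2 9)(1 8 5)| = 12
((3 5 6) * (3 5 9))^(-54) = (9)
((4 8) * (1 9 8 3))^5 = (9)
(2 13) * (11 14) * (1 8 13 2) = (1 8 13)(11 14) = [0, 8, 2, 3, 4, 5, 6, 7, 13, 9, 10, 14, 12, 1, 11]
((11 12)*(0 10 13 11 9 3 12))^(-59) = ((0 10 13 11)(3 12 9))^(-59) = (0 10 13 11)(3 12 9)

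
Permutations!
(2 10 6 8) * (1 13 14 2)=[0, 13, 10, 3, 4, 5, 8, 7, 1, 9, 6, 11, 12, 14, 2]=(1 13 14 2 10 6 8)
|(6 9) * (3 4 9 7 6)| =|(3 4 9)(6 7)| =6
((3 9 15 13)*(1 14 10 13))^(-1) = (1 15 9 3 13 10 14)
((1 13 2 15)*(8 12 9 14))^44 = (15)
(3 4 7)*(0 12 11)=[12, 1, 2, 4, 7, 5, 6, 3, 8, 9, 10, 0, 11]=(0 12 11)(3 4 7)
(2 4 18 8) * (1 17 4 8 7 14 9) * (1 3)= (1 17 4 18 7 14 9 3)(2 8)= [0, 17, 8, 1, 18, 5, 6, 14, 2, 3, 10, 11, 12, 13, 9, 15, 16, 4, 7]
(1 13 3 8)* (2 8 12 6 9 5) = (1 13 3 12 6 9 5 2 8) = [0, 13, 8, 12, 4, 2, 9, 7, 1, 5, 10, 11, 6, 3]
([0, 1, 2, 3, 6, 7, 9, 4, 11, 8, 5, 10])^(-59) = (4 10 9 7 11 6 5 8)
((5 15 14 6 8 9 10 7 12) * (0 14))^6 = (0 7 6 5 9)(8 15 10 14 12)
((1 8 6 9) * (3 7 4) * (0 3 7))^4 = ((0 3)(1 8 6 9)(4 7))^4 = (9)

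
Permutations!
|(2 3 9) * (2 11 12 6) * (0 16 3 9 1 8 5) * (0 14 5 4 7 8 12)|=|(0 16 3 1 12 6 2 9 11)(4 7 8)(5 14)|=18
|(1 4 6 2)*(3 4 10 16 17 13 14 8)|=11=|(1 10 16 17 13 14 8 3 4 6 2)|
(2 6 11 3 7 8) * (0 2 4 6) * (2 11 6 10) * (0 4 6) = [11, 1, 4, 7, 10, 5, 0, 8, 6, 9, 2, 3] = (0 11 3 7 8 6)(2 4 10)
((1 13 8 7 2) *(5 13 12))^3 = ((1 12 5 13 8 7 2))^3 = (1 13 2 5 7 12 8)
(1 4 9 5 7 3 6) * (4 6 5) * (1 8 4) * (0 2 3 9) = [2, 6, 3, 5, 0, 7, 8, 9, 4, 1] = (0 2 3 5 7 9 1 6 8 4)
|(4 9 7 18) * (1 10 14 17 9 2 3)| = 10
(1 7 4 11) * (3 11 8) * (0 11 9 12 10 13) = (0 11 1 7 4 8 3 9 12 10 13) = [11, 7, 2, 9, 8, 5, 6, 4, 3, 12, 13, 1, 10, 0]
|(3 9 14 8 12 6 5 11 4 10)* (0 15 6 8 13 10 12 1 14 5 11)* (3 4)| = |(0 15 6 11 3 9 5)(1 14 13 10 4 12 8)| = 7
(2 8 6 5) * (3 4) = (2 8 6 5)(3 4) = [0, 1, 8, 4, 3, 2, 5, 7, 6]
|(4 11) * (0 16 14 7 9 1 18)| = |(0 16 14 7 9 1 18)(4 11)| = 14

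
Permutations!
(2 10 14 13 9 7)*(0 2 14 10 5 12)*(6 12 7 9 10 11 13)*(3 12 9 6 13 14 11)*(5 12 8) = (0 2 12)(3 8 5 7 11 14 13 10)(6 9) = [2, 1, 12, 8, 4, 7, 9, 11, 5, 6, 3, 14, 0, 10, 13]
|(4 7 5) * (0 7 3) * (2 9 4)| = 7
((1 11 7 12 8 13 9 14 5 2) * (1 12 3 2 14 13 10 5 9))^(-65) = ((1 11 7 3 2 12 8 10 5 14 9 13))^(-65) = (1 10 7 14 2 13 8 11 5 3 9 12)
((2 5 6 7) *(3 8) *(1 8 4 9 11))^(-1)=((1 8 3 4 9 11)(2 5 6 7))^(-1)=(1 11 9 4 3 8)(2 7 6 5)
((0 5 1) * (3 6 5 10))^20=(0 3 5)(1 10 6)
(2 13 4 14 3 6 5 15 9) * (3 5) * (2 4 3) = (2 13 3 6)(4 14 5 15 9) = [0, 1, 13, 6, 14, 15, 2, 7, 8, 4, 10, 11, 12, 3, 5, 9]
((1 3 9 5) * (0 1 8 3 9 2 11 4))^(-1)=(0 4 11 2 3 8 5 9 1)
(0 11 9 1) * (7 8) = (0 11 9 1)(7 8) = [11, 0, 2, 3, 4, 5, 6, 8, 7, 1, 10, 9]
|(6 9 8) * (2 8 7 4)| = 6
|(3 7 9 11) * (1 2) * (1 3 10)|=7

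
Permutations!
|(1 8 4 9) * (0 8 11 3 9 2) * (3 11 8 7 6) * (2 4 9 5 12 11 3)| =12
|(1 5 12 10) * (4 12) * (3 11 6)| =15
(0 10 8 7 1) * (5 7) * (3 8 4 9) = [10, 0, 2, 8, 9, 7, 6, 1, 5, 3, 4] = (0 10 4 9 3 8 5 7 1)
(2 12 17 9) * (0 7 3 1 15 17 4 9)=(0 7 3 1 15 17)(2 12 4 9)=[7, 15, 12, 1, 9, 5, 6, 3, 8, 2, 10, 11, 4, 13, 14, 17, 16, 0]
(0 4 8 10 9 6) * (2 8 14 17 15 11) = (0 4 14 17 15 11 2 8 10 9 6) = [4, 1, 8, 3, 14, 5, 0, 7, 10, 6, 9, 2, 12, 13, 17, 11, 16, 15]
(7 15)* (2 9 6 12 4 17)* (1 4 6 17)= (1 4)(2 9 17)(6 12)(7 15)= [0, 4, 9, 3, 1, 5, 12, 15, 8, 17, 10, 11, 6, 13, 14, 7, 16, 2]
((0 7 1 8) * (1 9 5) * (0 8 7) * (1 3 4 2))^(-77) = ((1 7 9 5 3 4 2))^(-77) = (9)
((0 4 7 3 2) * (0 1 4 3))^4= (0 4 2)(1 3 7)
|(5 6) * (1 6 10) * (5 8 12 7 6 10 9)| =4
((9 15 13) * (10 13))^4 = (15)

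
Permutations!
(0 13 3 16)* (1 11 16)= (0 13 3 1 11 16)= [13, 11, 2, 1, 4, 5, 6, 7, 8, 9, 10, 16, 12, 3, 14, 15, 0]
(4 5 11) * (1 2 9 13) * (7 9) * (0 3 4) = (0 3 4 5 11)(1 2 7 9 13) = [3, 2, 7, 4, 5, 11, 6, 9, 8, 13, 10, 0, 12, 1]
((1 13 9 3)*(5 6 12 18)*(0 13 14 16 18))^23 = ((0 13 9 3 1 14 16 18 5 6 12))^23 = (0 13 9 3 1 14 16 18 5 6 12)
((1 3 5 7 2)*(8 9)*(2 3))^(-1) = ((1 2)(3 5 7)(8 9))^(-1) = (1 2)(3 7 5)(8 9)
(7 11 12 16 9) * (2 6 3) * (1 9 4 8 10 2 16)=(1 9 7 11 12)(2 6 3 16 4 8 10)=[0, 9, 6, 16, 8, 5, 3, 11, 10, 7, 2, 12, 1, 13, 14, 15, 4]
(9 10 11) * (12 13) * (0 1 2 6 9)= (0 1 2 6 9 10 11)(12 13)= [1, 2, 6, 3, 4, 5, 9, 7, 8, 10, 11, 0, 13, 12]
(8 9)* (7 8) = [0, 1, 2, 3, 4, 5, 6, 8, 9, 7] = (7 8 9)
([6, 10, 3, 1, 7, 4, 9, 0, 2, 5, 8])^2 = (0 9 4)(1 8 3 10 2)(5 7 6)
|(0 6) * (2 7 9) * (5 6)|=|(0 5 6)(2 7 9)|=3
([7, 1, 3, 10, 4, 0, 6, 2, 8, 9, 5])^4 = [10, 1, 0, 7, 4, 3, 6, 5, 8, 9, 2]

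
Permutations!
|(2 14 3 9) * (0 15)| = 4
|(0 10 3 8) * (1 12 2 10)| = 7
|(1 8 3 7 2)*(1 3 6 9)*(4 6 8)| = 12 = |(1 4 6 9)(2 3 7)|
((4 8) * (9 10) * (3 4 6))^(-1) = (3 6 8 4)(9 10)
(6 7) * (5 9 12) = (5 9 12)(6 7) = [0, 1, 2, 3, 4, 9, 7, 6, 8, 12, 10, 11, 5]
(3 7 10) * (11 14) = [0, 1, 2, 7, 4, 5, 6, 10, 8, 9, 3, 14, 12, 13, 11] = (3 7 10)(11 14)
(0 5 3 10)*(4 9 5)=(0 4 9 5 3 10)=[4, 1, 2, 10, 9, 3, 6, 7, 8, 5, 0]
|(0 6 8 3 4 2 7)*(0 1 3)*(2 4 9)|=|(0 6 8)(1 3 9 2 7)|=15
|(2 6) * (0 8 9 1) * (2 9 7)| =7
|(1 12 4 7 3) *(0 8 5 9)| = |(0 8 5 9)(1 12 4 7 3)| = 20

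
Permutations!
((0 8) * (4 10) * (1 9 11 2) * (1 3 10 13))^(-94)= ((0 8)(1 9 11 2 3 10 4 13))^(-94)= (1 11 3 4)(2 10 13 9)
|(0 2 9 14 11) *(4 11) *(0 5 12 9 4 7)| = |(0 2 4 11 5 12 9 14 7)| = 9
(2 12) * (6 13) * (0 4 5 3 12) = (0 4 5 3 12 2)(6 13) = [4, 1, 0, 12, 5, 3, 13, 7, 8, 9, 10, 11, 2, 6]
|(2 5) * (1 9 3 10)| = |(1 9 3 10)(2 5)| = 4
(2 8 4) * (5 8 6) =(2 6 5 8 4) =[0, 1, 6, 3, 2, 8, 5, 7, 4]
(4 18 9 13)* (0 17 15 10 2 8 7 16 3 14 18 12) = (0 17 15 10 2 8 7 16 3 14 18 9 13 4 12) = [17, 1, 8, 14, 12, 5, 6, 16, 7, 13, 2, 11, 0, 4, 18, 10, 3, 15, 9]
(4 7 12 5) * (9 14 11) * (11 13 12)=(4 7 11 9 14 13 12 5)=[0, 1, 2, 3, 7, 4, 6, 11, 8, 14, 10, 9, 5, 12, 13]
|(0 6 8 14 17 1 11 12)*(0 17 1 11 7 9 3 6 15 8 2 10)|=33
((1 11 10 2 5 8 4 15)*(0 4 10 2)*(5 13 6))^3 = ((0 4 15 1 11 2 13 6 5 8 10))^3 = (0 1 13 8 4 11 6 10 15 2 5)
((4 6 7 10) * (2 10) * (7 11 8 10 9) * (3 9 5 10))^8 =(2 9 8 6 10)(3 11 4 5 7)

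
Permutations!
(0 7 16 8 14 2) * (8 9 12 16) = (0 7 8 14 2)(9 12 16) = [7, 1, 0, 3, 4, 5, 6, 8, 14, 12, 10, 11, 16, 13, 2, 15, 9]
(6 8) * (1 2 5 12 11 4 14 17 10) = [0, 2, 5, 3, 14, 12, 8, 7, 6, 9, 1, 4, 11, 13, 17, 15, 16, 10] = (1 2 5 12 11 4 14 17 10)(6 8)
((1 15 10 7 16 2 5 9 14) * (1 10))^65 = (1 15)(2 9 10 16 5 14 7)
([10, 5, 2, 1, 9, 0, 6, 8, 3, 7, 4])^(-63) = [0, 1, 2, 3, 4, 5, 6, 7, 8, 9, 10]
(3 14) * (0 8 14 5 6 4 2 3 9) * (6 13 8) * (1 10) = [6, 10, 3, 5, 2, 13, 4, 7, 14, 0, 1, 11, 12, 8, 9] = (0 6 4 2 3 5 13 8 14 9)(1 10)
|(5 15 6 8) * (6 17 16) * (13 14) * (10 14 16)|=9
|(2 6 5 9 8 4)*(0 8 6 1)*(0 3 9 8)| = |(1 3 9 6 5 8 4 2)| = 8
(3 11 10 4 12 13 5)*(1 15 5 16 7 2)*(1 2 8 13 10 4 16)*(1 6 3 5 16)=[0, 15, 2, 11, 12, 5, 3, 8, 13, 9, 1, 4, 10, 6, 14, 16, 7]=(1 15 16 7 8 13 6 3 11 4 12 10)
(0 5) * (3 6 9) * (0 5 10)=(0 10)(3 6 9)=[10, 1, 2, 6, 4, 5, 9, 7, 8, 3, 0]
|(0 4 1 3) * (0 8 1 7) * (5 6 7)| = 15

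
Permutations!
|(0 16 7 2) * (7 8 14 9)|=|(0 16 8 14 9 7 2)|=7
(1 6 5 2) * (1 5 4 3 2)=(1 6 4 3 2 5)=[0, 6, 5, 2, 3, 1, 4]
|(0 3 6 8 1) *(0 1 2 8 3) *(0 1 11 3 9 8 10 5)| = |(0 1 11 3 6 9 8 2 10 5)| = 10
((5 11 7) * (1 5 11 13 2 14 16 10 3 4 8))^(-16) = (1 14 4 13 10)(2 3 5 16 8)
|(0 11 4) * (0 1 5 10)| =|(0 11 4 1 5 10)| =6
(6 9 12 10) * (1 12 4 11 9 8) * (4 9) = [0, 12, 2, 3, 11, 5, 8, 7, 1, 9, 6, 4, 10] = (1 12 10 6 8)(4 11)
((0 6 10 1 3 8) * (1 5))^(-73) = (0 1 6 3 10 8 5)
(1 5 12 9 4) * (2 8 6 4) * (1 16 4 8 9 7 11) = (1 5 12 7 11)(2 9)(4 16)(6 8) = [0, 5, 9, 3, 16, 12, 8, 11, 6, 2, 10, 1, 7, 13, 14, 15, 4]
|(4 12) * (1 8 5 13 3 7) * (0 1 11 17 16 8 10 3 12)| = 13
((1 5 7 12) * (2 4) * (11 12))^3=((1 5 7 11 12)(2 4))^3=(1 11 5 12 7)(2 4)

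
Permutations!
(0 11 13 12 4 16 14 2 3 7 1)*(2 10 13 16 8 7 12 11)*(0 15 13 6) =(0 2 3 12 4 8 7 1 15 13 11 16 14 10 6) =[2, 15, 3, 12, 8, 5, 0, 1, 7, 9, 6, 16, 4, 11, 10, 13, 14]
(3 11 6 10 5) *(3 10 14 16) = (3 11 6 14 16)(5 10) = [0, 1, 2, 11, 4, 10, 14, 7, 8, 9, 5, 6, 12, 13, 16, 15, 3]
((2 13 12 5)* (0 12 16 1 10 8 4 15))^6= ((0 12 5 2 13 16 1 10 8 4 15))^6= (0 1 12 10 5 8 2 4 13 15 16)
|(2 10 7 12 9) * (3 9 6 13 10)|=|(2 3 9)(6 13 10 7 12)|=15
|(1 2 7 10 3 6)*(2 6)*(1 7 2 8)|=6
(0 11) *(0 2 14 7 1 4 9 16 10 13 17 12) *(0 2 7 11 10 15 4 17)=(0 10 13)(1 17 12 2 14 11 7)(4 9 16 15)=[10, 17, 14, 3, 9, 5, 6, 1, 8, 16, 13, 7, 2, 0, 11, 4, 15, 12]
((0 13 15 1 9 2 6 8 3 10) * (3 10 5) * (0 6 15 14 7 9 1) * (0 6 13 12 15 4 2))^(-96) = (0 8 7 15 13)(6 14 12 10 9)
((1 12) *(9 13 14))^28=((1 12)(9 13 14))^28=(9 13 14)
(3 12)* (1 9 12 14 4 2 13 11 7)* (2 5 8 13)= (1 9 12 3 14 4 5 8 13 11 7)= [0, 9, 2, 14, 5, 8, 6, 1, 13, 12, 10, 7, 3, 11, 4]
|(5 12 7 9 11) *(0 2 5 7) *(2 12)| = |(0 12)(2 5)(7 9 11)| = 6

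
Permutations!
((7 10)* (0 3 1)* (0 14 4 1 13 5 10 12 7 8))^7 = ((0 3 13 5 10 8)(1 14 4)(7 12))^7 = (0 3 13 5 10 8)(1 14 4)(7 12)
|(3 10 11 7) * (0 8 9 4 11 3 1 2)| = 8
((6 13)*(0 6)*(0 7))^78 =(0 13)(6 7)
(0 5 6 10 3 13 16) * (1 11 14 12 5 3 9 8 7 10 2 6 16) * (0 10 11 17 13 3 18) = (0 18)(1 17 13)(2 6)(5 16 10 9 8 7 11 14 12) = [18, 17, 6, 3, 4, 16, 2, 11, 7, 8, 9, 14, 5, 1, 12, 15, 10, 13, 0]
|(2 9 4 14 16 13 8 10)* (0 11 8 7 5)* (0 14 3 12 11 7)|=24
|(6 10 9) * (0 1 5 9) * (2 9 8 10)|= |(0 1 5 8 10)(2 9 6)|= 15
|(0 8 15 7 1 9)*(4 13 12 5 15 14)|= 11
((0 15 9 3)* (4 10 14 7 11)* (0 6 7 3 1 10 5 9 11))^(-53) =(0 10 11 3 5 7 1 15 14 4 6 9)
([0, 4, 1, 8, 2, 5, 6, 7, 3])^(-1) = (1 2 4)(3 8)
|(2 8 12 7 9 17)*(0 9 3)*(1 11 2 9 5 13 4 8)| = 24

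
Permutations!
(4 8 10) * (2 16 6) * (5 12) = [0, 1, 16, 3, 8, 12, 2, 7, 10, 9, 4, 11, 5, 13, 14, 15, 6] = (2 16 6)(4 8 10)(5 12)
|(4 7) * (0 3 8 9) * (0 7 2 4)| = 10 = |(0 3 8 9 7)(2 4)|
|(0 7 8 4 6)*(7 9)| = 6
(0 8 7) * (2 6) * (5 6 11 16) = [8, 1, 11, 3, 4, 6, 2, 0, 7, 9, 10, 16, 12, 13, 14, 15, 5] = (0 8 7)(2 11 16 5 6)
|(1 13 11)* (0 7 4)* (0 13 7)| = 5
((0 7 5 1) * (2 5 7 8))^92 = (0 2 1 8 5)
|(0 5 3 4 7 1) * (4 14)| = |(0 5 3 14 4 7 1)| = 7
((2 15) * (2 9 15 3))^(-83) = ((2 3)(9 15))^(-83) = (2 3)(9 15)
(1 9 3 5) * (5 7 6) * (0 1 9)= [1, 0, 2, 7, 4, 9, 5, 6, 8, 3]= (0 1)(3 7 6 5 9)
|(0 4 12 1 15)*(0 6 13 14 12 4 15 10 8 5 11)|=11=|(0 15 6 13 14 12 1 10 8 5 11)|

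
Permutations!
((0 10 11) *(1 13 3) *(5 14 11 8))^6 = (14)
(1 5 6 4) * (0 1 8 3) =(0 1 5 6 4 8 3) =[1, 5, 2, 0, 8, 6, 4, 7, 3]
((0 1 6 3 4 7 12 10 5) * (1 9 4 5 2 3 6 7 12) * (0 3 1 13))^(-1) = ((0 9 4 12 10 2 1 7 13)(3 5))^(-1) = (0 13 7 1 2 10 12 4 9)(3 5)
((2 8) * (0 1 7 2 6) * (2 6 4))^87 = ((0 1 7 6)(2 8 4))^87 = (8)(0 6 7 1)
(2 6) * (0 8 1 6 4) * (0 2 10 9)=[8, 6, 4, 3, 2, 5, 10, 7, 1, 0, 9]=(0 8 1 6 10 9)(2 4)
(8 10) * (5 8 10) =[0, 1, 2, 3, 4, 8, 6, 7, 5, 9, 10] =(10)(5 8)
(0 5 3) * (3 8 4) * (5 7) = (0 7 5 8 4 3) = [7, 1, 2, 0, 3, 8, 6, 5, 4]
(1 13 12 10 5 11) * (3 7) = (1 13 12 10 5 11)(3 7) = [0, 13, 2, 7, 4, 11, 6, 3, 8, 9, 5, 1, 10, 12]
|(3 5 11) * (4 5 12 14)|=|(3 12 14 4 5 11)|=6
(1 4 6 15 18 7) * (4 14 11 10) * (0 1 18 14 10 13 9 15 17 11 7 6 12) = (0 1 10 4 12)(6 17 11 13 9 15 14 7 18) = [1, 10, 2, 3, 12, 5, 17, 18, 8, 15, 4, 13, 0, 9, 7, 14, 16, 11, 6]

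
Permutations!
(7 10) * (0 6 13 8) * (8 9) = [6, 1, 2, 3, 4, 5, 13, 10, 0, 8, 7, 11, 12, 9] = (0 6 13 9 8)(7 10)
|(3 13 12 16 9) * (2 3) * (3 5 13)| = 6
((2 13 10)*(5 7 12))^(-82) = (2 10 13)(5 12 7)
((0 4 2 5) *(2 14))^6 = (0 4 14 2 5)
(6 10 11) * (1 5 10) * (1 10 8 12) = (1 5 8 12)(6 10 11) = [0, 5, 2, 3, 4, 8, 10, 7, 12, 9, 11, 6, 1]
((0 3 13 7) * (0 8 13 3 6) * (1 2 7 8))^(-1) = (0 6)(1 7 2)(8 13) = ((0 6)(1 2 7)(8 13))^(-1)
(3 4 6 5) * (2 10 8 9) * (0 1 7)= (0 1 7)(2 10 8 9)(3 4 6 5)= [1, 7, 10, 4, 6, 3, 5, 0, 9, 2, 8]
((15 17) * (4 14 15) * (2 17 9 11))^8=((2 17 4 14 15 9 11))^8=(2 17 4 14 15 9 11)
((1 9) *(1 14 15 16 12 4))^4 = (1 16 9 12 14 4 15)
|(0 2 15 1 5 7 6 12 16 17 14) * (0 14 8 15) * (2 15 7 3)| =|(0 15 1 5 3 2)(6 12 16 17 8 7)| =6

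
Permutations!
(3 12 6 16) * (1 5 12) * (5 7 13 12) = (1 7 13 12 6 16 3) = [0, 7, 2, 1, 4, 5, 16, 13, 8, 9, 10, 11, 6, 12, 14, 15, 3]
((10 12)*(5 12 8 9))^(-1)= ((5 12 10 8 9))^(-1)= (5 9 8 10 12)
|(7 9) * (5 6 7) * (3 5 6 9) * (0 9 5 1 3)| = |(0 9 6 7)(1 3)| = 4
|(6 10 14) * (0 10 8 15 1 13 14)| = |(0 10)(1 13 14 6 8 15)| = 6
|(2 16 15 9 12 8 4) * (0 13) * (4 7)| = |(0 13)(2 16 15 9 12 8 7 4)| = 8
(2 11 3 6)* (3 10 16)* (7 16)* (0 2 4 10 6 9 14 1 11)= (0 2)(1 11 6 4 10 7 16 3 9 14)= [2, 11, 0, 9, 10, 5, 4, 16, 8, 14, 7, 6, 12, 13, 1, 15, 3]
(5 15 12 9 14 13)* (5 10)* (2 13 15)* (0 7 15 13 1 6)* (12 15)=(15)(0 7 12 9 14 13 10 5 2 1 6)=[7, 6, 1, 3, 4, 2, 0, 12, 8, 14, 5, 11, 9, 10, 13, 15]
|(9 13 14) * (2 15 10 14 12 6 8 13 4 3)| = 28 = |(2 15 10 14 9 4 3)(6 8 13 12)|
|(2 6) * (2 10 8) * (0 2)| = |(0 2 6 10 8)| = 5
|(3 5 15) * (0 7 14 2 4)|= 15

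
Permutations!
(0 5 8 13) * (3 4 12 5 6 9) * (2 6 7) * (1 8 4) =(0 7 2 6 9 3 1 8 13)(4 12 5) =[7, 8, 6, 1, 12, 4, 9, 2, 13, 3, 10, 11, 5, 0]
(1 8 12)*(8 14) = (1 14 8 12) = [0, 14, 2, 3, 4, 5, 6, 7, 12, 9, 10, 11, 1, 13, 8]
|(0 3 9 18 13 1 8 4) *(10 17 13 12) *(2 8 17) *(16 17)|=|(0 3 9 18 12 10 2 8 4)(1 16 17 13)|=36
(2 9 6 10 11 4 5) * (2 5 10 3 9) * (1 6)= [0, 6, 2, 9, 10, 5, 3, 7, 8, 1, 11, 4]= (1 6 3 9)(4 10 11)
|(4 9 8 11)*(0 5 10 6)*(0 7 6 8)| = 14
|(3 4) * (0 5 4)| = |(0 5 4 3)| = 4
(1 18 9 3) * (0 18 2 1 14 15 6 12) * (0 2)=(0 18 9 3 14 15 6 12 2 1)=[18, 0, 1, 14, 4, 5, 12, 7, 8, 3, 10, 11, 2, 13, 15, 6, 16, 17, 9]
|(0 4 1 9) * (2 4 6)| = 6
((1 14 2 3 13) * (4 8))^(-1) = ((1 14 2 3 13)(4 8))^(-1) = (1 13 3 2 14)(4 8)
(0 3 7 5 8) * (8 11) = [3, 1, 2, 7, 4, 11, 6, 5, 0, 9, 10, 8] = (0 3 7 5 11 8)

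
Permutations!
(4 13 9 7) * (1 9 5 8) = (1 9 7 4 13 5 8) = [0, 9, 2, 3, 13, 8, 6, 4, 1, 7, 10, 11, 12, 5]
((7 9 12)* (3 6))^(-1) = (3 6)(7 12 9)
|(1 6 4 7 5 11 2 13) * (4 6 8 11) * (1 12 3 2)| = 12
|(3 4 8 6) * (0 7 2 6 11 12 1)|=|(0 7 2 6 3 4 8 11 12 1)|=10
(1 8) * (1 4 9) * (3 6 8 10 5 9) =[0, 10, 2, 6, 3, 9, 8, 7, 4, 1, 5] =(1 10 5 9)(3 6 8 4)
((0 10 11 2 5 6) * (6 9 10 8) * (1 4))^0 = ((0 8 6)(1 4)(2 5 9 10 11))^0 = (11)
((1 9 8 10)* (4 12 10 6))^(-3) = (1 4 9 12 8 10 6)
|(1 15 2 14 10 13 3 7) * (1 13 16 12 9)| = |(1 15 2 14 10 16 12 9)(3 7 13)| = 24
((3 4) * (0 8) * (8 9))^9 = (9)(3 4)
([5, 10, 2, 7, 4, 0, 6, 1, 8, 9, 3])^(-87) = [5, 10, 2, 7, 4, 0, 6, 1, 8, 9, 3]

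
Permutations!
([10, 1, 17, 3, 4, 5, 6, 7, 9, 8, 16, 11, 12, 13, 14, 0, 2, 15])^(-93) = (0 2)(8 9)(10 17)(15 16)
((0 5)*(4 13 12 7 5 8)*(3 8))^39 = (0 5 7 12 13 4 8 3)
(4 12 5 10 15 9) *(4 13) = [0, 1, 2, 3, 12, 10, 6, 7, 8, 13, 15, 11, 5, 4, 14, 9] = (4 12 5 10 15 9 13)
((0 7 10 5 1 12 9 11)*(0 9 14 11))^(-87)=((0 7 10 5 1 12 14 11 9))^(-87)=(0 5 14)(1 11 7)(9 10 12)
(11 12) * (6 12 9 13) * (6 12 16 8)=(6 16 8)(9 13 12 11)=[0, 1, 2, 3, 4, 5, 16, 7, 6, 13, 10, 9, 11, 12, 14, 15, 8]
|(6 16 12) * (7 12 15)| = |(6 16 15 7 12)| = 5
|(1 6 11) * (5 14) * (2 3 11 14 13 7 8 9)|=|(1 6 14 5 13 7 8 9 2 3 11)|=11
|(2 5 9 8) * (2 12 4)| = 6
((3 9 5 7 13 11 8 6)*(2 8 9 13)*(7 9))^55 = (2 7 11 13 3 6 8)(5 9)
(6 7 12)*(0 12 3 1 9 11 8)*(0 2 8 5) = [12, 9, 8, 1, 4, 0, 7, 3, 2, 11, 10, 5, 6] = (0 12 6 7 3 1 9 11 5)(2 8)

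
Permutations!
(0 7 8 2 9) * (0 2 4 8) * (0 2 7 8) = (0 8 4)(2 9 7) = [8, 1, 9, 3, 0, 5, 6, 2, 4, 7]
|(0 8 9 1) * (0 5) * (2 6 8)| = |(0 2 6 8 9 1 5)| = 7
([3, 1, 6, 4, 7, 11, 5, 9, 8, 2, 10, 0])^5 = (0 2 3 6 4 5 7 11 9)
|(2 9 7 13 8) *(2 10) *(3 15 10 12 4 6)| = 11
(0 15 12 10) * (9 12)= [15, 1, 2, 3, 4, 5, 6, 7, 8, 12, 0, 11, 10, 13, 14, 9]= (0 15 9 12 10)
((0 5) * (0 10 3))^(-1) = (0 3 10 5)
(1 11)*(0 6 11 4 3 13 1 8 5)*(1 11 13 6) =(0 1 4 3 6 13 11 8 5) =[1, 4, 2, 6, 3, 0, 13, 7, 5, 9, 10, 8, 12, 11]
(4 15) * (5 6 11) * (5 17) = (4 15)(5 6 11 17) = [0, 1, 2, 3, 15, 6, 11, 7, 8, 9, 10, 17, 12, 13, 14, 4, 16, 5]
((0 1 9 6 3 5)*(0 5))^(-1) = (0 3 6 9 1)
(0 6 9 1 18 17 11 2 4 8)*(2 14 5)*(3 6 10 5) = (0 10 5 2 4 8)(1 18 17 11 14 3 6 9) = [10, 18, 4, 6, 8, 2, 9, 7, 0, 1, 5, 14, 12, 13, 3, 15, 16, 11, 17]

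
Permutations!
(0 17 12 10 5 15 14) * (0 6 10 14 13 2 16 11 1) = (0 17 12 14 6 10 5 15 13 2 16 11 1) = [17, 0, 16, 3, 4, 15, 10, 7, 8, 9, 5, 1, 14, 2, 6, 13, 11, 12]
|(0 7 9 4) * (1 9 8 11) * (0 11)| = 12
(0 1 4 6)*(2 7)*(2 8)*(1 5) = (0 5 1 4 6)(2 7 8) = [5, 4, 7, 3, 6, 1, 0, 8, 2]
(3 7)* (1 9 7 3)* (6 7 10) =(1 9 10 6 7) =[0, 9, 2, 3, 4, 5, 7, 1, 8, 10, 6]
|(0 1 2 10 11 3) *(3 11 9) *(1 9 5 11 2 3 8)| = |(0 9 8 1 3)(2 10 5 11)| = 20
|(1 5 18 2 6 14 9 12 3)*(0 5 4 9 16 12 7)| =13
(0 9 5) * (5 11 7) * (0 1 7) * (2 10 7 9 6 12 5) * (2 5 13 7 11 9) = (0 6 12 13 7 5 1 2 10 11) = [6, 2, 10, 3, 4, 1, 12, 5, 8, 9, 11, 0, 13, 7]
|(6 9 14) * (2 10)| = 6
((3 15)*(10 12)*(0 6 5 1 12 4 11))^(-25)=(0 11 4 10 12 1 5 6)(3 15)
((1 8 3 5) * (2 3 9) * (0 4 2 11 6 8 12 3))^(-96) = ((0 4 2)(1 12 3 5)(6 8 9 11))^(-96) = (12)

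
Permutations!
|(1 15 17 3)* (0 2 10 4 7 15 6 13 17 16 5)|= |(0 2 10 4 7 15 16 5)(1 6 13 17 3)|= 40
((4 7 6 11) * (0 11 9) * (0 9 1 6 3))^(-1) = (0 3 7 4 11)(1 6)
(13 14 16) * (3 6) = (3 6)(13 14 16) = [0, 1, 2, 6, 4, 5, 3, 7, 8, 9, 10, 11, 12, 14, 16, 15, 13]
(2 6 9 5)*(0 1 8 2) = (0 1 8 2 6 9 5) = [1, 8, 6, 3, 4, 0, 9, 7, 2, 5]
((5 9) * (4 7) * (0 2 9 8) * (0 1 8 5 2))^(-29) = ((1 8)(2 9)(4 7))^(-29) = (1 8)(2 9)(4 7)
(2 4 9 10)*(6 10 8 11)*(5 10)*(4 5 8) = (2 5 10)(4 9)(6 8 11) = [0, 1, 5, 3, 9, 10, 8, 7, 11, 4, 2, 6]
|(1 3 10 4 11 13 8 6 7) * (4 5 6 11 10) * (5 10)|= |(1 3 4 5 6 7)(8 11 13)|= 6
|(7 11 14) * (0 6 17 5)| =12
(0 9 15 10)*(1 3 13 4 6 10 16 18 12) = (0 9 15 16 18 12 1 3 13 4 6 10) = [9, 3, 2, 13, 6, 5, 10, 7, 8, 15, 0, 11, 1, 4, 14, 16, 18, 17, 12]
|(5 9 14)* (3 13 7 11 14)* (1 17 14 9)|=|(1 17 14 5)(3 13 7 11 9)|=20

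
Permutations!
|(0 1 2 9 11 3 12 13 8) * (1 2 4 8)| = 10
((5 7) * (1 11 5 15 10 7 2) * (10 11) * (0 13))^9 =(0 13)(1 7 11 2 10 15 5)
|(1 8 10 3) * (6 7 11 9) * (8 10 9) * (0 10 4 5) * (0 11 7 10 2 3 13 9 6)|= |(0 2 3 1 4 5 11 8 6 10 13 9)|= 12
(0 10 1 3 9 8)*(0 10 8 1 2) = (0 8 10 2)(1 3 9) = [8, 3, 0, 9, 4, 5, 6, 7, 10, 1, 2]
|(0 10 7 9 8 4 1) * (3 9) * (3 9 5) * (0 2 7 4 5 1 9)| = 10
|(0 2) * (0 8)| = |(0 2 8)| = 3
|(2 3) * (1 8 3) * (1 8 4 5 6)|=|(1 4 5 6)(2 8 3)|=12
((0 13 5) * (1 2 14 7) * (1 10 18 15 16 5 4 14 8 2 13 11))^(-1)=(0 5 16 15 18 10 7 14 4 13 1 11)(2 8)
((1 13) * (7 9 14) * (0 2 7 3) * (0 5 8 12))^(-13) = ((0 2 7 9 14 3 5 8 12)(1 13))^(-13) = (0 3 2 5 7 8 9 12 14)(1 13)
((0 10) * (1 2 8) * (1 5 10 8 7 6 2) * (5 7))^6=(0 10 5 2 6 7 8)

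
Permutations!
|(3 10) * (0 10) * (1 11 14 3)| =6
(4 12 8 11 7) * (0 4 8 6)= (0 4 12 6)(7 8 11)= [4, 1, 2, 3, 12, 5, 0, 8, 11, 9, 10, 7, 6]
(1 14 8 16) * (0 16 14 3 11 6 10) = [16, 3, 2, 11, 4, 5, 10, 7, 14, 9, 0, 6, 12, 13, 8, 15, 1] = (0 16 1 3 11 6 10)(8 14)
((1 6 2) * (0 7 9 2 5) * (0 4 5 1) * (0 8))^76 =((0 7 9 2 8)(1 6)(4 5))^76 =(0 7 9 2 8)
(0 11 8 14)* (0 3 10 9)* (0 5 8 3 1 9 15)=[11, 9, 2, 10, 4, 8, 6, 7, 14, 5, 15, 3, 12, 13, 1, 0]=(0 11 3 10 15)(1 9 5 8 14)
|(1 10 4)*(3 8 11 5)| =12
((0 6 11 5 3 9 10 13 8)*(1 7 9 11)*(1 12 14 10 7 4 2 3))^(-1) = ((0 6 12 14 10 13 8)(1 4 2 3 11 5)(7 9))^(-1) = (0 8 13 10 14 12 6)(1 5 11 3 2 4)(7 9)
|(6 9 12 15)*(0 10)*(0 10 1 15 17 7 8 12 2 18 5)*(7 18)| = |(0 1 15 6 9 2 7 8 12 17 18 5)| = 12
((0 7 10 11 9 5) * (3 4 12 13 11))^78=((0 7 10 3 4 12 13 11 9 5))^78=(0 9 13 4 10)(3 7 5 11 12)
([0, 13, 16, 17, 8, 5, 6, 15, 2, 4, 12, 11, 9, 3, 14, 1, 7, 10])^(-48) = (1 10 8 15 17 4 7 3 9 16 13 12 2)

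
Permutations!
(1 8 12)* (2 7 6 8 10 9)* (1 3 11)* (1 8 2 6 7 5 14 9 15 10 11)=(1 11 8 12 3)(2 5 14 9 6)(10 15)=[0, 11, 5, 1, 4, 14, 2, 7, 12, 6, 15, 8, 3, 13, 9, 10]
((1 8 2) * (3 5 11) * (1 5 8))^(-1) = (2 8 3 11 5)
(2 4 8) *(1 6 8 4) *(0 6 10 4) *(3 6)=[3, 10, 1, 6, 0, 5, 8, 7, 2, 9, 4]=(0 3 6 8 2 1 10 4)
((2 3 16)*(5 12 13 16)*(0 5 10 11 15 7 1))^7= (0 10 12 15 16 1 3 5 11 13 7 2)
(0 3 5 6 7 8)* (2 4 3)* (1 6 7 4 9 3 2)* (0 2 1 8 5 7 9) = [8, 6, 0, 7, 1, 9, 4, 5, 2, 3] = (0 8 2)(1 6 4)(3 7 5 9)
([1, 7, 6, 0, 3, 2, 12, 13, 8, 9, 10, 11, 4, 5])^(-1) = (0 3 4 12 6 2 5 13 7 1)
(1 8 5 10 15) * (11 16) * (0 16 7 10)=(0 16 11 7 10 15 1 8 5)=[16, 8, 2, 3, 4, 0, 6, 10, 5, 9, 15, 7, 12, 13, 14, 1, 11]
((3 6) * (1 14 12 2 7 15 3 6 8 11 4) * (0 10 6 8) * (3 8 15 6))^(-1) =(0 3 10)(1 4 11 8 15 6 7 2 12 14)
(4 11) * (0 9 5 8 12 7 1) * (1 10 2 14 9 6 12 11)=[6, 0, 14, 3, 1, 8, 12, 10, 11, 5, 2, 4, 7, 13, 9]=(0 6 12 7 10 2 14 9 5 8 11 4 1)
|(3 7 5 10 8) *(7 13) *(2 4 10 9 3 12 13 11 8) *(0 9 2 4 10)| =12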